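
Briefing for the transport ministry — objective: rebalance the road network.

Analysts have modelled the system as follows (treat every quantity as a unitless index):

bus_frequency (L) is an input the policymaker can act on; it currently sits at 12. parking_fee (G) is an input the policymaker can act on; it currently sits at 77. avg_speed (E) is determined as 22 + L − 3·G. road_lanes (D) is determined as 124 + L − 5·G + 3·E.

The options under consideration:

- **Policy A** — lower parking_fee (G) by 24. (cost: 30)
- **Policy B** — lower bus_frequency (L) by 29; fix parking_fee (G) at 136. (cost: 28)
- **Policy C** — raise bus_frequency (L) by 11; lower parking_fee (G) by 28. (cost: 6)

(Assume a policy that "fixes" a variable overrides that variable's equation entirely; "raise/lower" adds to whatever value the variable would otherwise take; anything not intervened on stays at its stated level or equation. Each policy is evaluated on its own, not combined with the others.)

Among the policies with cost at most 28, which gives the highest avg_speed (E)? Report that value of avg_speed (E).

-102

Policy B (L − 29, G := 136):
  L = 12 − 29 = -17
  G = 136
  E = 22 + (-17) − 3·136 = -403
Policy C (L + 11, G − 28):
  L = 12 + 11 = 23
  G = 77 − 28 = 49
  E = 22 + 23 − 3·49 = -102
Comparing — Policy B: E=-403, Policy C: E=-102. Highest is -102 (Policy C).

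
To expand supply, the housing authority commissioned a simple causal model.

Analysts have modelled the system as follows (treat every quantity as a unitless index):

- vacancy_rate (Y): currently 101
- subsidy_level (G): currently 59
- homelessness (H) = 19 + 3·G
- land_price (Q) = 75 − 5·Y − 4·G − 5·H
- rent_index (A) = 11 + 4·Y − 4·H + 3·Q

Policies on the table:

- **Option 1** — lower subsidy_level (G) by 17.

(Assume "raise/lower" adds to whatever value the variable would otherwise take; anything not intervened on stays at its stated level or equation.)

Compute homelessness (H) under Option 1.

Option 1 (G − 17):
  G = 59 − 17 = 42
  H = 19 + 3·42 = 145

145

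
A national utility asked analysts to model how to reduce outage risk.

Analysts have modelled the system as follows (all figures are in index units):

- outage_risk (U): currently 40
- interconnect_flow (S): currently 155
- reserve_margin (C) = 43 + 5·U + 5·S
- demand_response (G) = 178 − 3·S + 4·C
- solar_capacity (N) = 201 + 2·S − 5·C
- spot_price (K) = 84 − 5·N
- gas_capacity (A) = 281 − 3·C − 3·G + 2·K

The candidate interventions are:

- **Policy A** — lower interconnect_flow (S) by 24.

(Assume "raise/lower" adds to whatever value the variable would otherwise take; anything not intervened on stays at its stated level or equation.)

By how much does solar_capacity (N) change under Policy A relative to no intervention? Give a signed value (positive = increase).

Baseline:
  U = 40
  S = 155
  C = 43 + 5·40 + 5·155 = 1018
  N = 201 + 2·155 − 5·1018 = -4579
Policy A (S − 24):
  U = 40
  S = 155 − 24 = 131
  C = 43 + 5·40 + 5·131 = 898
  N = 201 + 2·131 − 5·898 = -4027
Change in N: -4027 − (-4579) = 552

552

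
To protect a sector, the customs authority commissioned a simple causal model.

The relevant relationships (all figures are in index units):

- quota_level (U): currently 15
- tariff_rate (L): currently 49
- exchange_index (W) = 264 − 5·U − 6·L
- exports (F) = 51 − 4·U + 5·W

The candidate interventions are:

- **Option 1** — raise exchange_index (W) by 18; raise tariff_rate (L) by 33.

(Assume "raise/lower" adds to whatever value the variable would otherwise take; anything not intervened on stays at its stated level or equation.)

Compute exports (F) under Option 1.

Option 1 (W + 18, L + 33):
  U = 15
  L = 49 + 33 = 82
  W = 264 − 5·15 − 6·82 (+18 from intervention) = -285
  F = 51 − 4·15 + 5·(-285) = -1434

-1434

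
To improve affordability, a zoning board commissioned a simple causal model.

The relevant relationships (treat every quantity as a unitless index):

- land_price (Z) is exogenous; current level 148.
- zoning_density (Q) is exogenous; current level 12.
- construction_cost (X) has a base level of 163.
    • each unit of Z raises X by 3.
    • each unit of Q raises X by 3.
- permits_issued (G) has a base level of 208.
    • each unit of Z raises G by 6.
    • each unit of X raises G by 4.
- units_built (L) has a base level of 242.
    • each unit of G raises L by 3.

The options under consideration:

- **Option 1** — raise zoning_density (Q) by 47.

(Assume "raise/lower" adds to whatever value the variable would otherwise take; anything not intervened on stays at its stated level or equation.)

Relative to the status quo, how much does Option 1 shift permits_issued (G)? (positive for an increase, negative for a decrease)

Baseline:
  Z = 148
  Q = 12
  X = 163 + 3·148 + 3·12 = 643
  G = 208 + 6·148 + 4·643 = 3668
Option 1 (Q + 47):
  Z = 148
  Q = 12 + 47 = 59
  X = 163 + 3·148 + 3·59 = 784
  G = 208 + 6·148 + 4·784 = 4232
Change in G: 4232 − 3668 = 564

564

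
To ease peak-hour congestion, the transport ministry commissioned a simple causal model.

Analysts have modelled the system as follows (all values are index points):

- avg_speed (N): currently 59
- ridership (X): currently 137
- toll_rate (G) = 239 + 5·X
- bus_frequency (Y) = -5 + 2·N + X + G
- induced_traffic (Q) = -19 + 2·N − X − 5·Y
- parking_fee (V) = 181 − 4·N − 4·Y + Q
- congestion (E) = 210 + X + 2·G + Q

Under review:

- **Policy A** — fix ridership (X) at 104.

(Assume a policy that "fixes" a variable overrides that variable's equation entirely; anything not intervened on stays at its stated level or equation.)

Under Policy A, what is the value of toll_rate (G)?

Policy A (X := 104):
  X = 104
  G = 239 + 5·104 = 759

759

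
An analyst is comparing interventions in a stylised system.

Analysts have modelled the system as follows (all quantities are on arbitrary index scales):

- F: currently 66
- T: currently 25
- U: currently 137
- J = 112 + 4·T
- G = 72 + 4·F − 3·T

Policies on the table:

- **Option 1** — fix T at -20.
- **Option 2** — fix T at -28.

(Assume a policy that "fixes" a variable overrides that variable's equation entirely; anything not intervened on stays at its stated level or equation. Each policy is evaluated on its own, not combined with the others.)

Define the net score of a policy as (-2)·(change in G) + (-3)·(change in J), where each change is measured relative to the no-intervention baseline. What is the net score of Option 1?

Baseline:
  F = 66
  T = 25
  J = 112 + 4·25 = 212
  G = 72 + 4·66 − 3·25 = 261
Option 1 (T := -20):
  F = 66
  T = -20
  J = 112 + 4·(-20) = 32
  G = 72 + 4·66 − 3·(-20) = 396
ΔG = 396 − 261 = 135; ΔJ = 32 − 212 = -180
Score = (-2)·135 + (-3)·(-180) = 270

270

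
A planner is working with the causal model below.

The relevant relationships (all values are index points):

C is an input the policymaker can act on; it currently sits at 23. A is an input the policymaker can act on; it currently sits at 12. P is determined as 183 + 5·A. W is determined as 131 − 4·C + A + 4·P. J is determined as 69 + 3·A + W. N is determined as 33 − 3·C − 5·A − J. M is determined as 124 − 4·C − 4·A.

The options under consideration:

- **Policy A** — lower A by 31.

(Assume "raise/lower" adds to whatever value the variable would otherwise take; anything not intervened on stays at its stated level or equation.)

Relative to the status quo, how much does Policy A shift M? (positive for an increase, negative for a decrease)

124

Baseline:
  C = 23
  A = 12
  M = 124 − 4·23 − 4·12 = -16
Policy A (A − 31):
  C = 23
  A = 12 − 31 = -19
  M = 124 − 4·23 − 4·(-19) = 108
Change in M: 108 − (-16) = 124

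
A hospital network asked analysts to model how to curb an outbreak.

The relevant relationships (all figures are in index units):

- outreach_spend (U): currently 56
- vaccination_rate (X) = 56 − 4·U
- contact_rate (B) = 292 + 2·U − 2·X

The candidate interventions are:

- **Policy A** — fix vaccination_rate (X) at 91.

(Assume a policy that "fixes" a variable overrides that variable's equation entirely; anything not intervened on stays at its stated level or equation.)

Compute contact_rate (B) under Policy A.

222

Policy A (X := 91):
  U = 56
  X = 91
  B = 292 + 2·56 − 2·91 = 222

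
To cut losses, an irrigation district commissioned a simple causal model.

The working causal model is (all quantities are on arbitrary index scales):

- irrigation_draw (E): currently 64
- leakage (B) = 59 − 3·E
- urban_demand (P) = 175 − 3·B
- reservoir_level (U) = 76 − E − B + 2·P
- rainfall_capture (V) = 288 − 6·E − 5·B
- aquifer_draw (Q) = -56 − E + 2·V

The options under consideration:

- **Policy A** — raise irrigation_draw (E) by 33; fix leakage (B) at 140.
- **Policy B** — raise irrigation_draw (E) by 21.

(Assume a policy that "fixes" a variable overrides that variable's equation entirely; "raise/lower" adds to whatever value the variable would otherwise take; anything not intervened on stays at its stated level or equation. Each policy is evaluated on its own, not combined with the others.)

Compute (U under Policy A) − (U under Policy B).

Policy A (E + 33, B := 140):
  E = 64 + 33 = 97
  B = 140
  P = 175 − 3·140 = -245
  U = 76 − 97 − 140 + 2·(-245) = -651
Policy B (E + 21):
  E = 64 + 21 = 85
  B = 59 − 3·85 = -196
  P = 175 − 3·(-196) = 763
  U = 76 − 85 − (-196) + 2·763 = 1713
U: -651 − 1713 = -2364

-2364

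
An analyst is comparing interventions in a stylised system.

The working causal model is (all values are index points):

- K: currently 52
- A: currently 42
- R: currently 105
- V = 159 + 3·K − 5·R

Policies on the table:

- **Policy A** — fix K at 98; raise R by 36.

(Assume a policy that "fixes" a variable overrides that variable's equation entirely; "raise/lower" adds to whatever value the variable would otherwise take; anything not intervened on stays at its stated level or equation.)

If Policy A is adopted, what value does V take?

-252

Policy A (K := 98, R + 36):
  K = 98
  R = 105 + 36 = 141
  V = 159 + 3·98 − 5·141 = -252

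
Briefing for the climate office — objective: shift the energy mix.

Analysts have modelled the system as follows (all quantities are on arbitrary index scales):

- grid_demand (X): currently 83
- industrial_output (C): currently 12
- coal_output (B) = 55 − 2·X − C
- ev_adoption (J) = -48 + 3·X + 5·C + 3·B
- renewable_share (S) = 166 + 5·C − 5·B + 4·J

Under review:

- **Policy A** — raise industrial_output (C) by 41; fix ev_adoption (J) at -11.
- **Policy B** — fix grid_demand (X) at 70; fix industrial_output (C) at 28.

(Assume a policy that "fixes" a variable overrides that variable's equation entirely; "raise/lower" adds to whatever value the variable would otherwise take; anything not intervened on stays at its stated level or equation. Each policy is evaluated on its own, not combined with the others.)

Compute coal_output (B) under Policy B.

Policy B (X := 70, C := 28):
  X = 70
  C = 28
  B = 55 − 2·70 − 28 = -113

-113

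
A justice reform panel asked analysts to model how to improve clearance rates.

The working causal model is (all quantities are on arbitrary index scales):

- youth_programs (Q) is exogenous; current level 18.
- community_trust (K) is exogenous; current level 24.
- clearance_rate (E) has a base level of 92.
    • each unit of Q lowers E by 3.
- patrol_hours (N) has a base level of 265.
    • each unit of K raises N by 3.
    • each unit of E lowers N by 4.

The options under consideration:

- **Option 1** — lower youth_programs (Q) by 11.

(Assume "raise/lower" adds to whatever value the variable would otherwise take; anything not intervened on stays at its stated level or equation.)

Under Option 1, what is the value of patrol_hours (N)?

Option 1 (Q − 11):
  Q = 18 − 11 = 7
  K = 24
  E = 92 − 3·7 = 71
  N = 265 + 3·24 − 4·71 = 53

53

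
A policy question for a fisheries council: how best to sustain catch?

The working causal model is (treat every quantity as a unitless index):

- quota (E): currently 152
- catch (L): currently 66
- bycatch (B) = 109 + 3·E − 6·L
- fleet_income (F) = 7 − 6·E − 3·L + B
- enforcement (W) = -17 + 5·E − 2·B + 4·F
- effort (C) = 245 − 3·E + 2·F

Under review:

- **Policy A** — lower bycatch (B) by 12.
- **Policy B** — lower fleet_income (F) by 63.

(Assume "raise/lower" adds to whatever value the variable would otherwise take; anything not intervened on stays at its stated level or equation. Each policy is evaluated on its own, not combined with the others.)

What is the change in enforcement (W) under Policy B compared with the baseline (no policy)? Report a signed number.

Baseline:
  E = 152
  L = 66
  B = 109 + 3·152 − 6·66 = 169
  F = 7 − 6·152 − 3·66 + 169 = -934
  W = -17 + 5·152 − 2·169 + 4·(-934) = -3331
Policy B (F − 63):
  E = 152
  L = 66
  B = 109 + 3·152 − 6·66 = 169
  F = 7 − 6·152 − 3·66 + 169 (−63 from intervention) = -997
  W = -17 + 5·152 − 2·169 + 4·(-997) = -3583
Change in W: -3583 − (-3331) = -252

-252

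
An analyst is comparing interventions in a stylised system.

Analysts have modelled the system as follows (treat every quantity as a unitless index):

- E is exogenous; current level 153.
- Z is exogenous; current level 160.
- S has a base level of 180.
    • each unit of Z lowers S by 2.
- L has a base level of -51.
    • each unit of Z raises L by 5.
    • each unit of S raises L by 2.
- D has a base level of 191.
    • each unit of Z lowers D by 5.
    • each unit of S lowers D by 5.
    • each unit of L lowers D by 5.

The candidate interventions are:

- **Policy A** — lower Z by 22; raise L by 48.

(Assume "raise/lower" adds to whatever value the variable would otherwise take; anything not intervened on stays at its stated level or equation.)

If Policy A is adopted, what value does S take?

-96

Policy A (Z − 22, L + 48):
  Z = 160 − 22 = 138
  S = 180 − 2·138 = -96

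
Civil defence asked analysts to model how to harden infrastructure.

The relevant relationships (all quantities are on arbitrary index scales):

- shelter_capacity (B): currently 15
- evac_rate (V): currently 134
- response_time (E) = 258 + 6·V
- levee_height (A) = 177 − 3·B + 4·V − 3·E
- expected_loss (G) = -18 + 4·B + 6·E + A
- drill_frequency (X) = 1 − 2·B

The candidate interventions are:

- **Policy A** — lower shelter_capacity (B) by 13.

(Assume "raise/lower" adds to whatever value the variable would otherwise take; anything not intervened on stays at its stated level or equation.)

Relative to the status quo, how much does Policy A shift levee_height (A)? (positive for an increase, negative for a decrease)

39

Baseline:
  B = 15
  V = 134
  E = 258 + 6·134 = 1062
  A = 177 − 3·15 + 4·134 − 3·1062 = -2518
Policy A (B − 13):
  B = 15 − 13 = 2
  V = 134
  E = 258 + 6·134 = 1062
  A = 177 − 3·2 + 4·134 − 3·1062 = -2479
Change in A: -2479 − (-2518) = 39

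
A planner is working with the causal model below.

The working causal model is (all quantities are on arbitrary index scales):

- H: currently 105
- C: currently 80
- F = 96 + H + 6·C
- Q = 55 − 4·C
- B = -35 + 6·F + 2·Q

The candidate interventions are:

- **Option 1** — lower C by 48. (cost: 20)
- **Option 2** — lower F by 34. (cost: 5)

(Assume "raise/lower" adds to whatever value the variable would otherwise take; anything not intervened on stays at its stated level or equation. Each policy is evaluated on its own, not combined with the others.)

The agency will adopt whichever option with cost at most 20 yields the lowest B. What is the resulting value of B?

2177

Option 1 (C − 48):
  H = 105
  C = 80 − 48 = 32
  F = 96 + 105 + 6·32 = 393
  Q = 55 − 4·32 = -73
  B = -35 + 6·393 + 2·(-73) = 2177
Option 2 (F − 34):
  H = 105
  C = 80
  F = 96 + 105 + 6·80 (−34 from intervention) = 647
  Q = 55 − 4·80 = -265
  B = -35 + 6·647 + 2·(-265) = 3317
Comparing — Option 1: B=2177, Option 2: B=3317. Lowest is 2177 (Option 1).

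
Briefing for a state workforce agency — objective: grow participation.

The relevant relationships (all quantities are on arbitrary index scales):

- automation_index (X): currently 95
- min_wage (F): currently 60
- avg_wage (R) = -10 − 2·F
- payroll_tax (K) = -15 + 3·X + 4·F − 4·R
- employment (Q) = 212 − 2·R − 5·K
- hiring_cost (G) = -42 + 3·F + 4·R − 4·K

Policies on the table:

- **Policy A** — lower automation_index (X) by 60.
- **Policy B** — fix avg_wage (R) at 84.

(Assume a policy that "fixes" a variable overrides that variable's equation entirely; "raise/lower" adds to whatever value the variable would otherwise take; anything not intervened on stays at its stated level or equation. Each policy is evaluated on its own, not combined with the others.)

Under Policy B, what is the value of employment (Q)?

Policy B (R := 84):
  X = 95
  F = 60
  R = 84
  K = -15 + 3·95 + 4·60 − 4·84 = 174
  Q = 212 − 2·84 − 5·174 = -826

-826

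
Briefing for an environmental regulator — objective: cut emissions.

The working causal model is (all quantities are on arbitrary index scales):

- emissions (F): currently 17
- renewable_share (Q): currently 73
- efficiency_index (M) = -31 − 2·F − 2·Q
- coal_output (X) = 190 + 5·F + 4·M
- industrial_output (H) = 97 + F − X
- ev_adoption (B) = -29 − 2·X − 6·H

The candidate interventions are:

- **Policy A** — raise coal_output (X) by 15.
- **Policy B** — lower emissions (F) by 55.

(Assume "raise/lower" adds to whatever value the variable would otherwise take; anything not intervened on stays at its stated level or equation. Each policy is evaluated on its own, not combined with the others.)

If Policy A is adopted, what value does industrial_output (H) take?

668

Policy A (X + 15):
  F = 17
  Q = 73
  M = -31 − 2·17 − 2·73 = -211
  X = 190 + 5·17 + 4·(-211) (+15 from intervention) = -554
  H = 97 + 17 − (-554) = 668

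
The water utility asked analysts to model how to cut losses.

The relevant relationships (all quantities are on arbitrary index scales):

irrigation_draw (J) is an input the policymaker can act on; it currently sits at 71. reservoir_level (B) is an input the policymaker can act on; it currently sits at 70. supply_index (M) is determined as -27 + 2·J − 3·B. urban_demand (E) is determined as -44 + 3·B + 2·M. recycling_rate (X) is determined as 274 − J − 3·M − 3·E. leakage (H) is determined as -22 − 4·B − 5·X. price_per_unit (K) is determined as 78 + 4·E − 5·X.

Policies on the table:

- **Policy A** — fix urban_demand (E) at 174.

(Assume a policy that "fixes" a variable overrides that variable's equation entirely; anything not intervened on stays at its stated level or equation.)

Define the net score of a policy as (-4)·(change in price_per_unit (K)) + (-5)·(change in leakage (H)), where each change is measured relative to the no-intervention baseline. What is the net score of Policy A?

Baseline:
  J = 71
  B = 70
  M = -27 + 2·71 − 3·70 = -95
  E = -44 + 3·70 + 2·(-95) = -24
  X = 274 − 71 − 3·(-95) − 3·(-24) = 560
  H = -22 − 4·70 − 5·560 = -3102
  K = 78 + 4·(-24) − 5·560 = -2818
Policy A (E := 174):
  J = 71
  B = 70
  M = -27 + 2·71 − 3·70 = -95
  E = 174
  X = 274 − 71 − 3·(-95) − 3·174 = -34
  H = -22 − 4·70 − 5·(-34) = -132
  K = 78 + 4·174 − 5·(-34) = 944
ΔK = 944 − (-2818) = 3762; ΔH = -132 − (-3102) = 2970
Score = (-4)·3762 + (-5)·2970 = -29898

-29898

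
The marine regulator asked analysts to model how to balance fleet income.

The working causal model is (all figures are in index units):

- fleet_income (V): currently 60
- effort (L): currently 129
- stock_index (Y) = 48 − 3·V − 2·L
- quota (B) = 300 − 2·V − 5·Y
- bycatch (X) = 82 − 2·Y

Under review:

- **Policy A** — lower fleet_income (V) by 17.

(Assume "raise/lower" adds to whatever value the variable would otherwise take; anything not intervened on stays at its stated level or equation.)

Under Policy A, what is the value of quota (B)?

1909

Policy A (V − 17):
  V = 60 − 17 = 43
  L = 129
  Y = 48 − 3·43 − 2·129 = -339
  B = 300 − 2·43 − 5·(-339) = 1909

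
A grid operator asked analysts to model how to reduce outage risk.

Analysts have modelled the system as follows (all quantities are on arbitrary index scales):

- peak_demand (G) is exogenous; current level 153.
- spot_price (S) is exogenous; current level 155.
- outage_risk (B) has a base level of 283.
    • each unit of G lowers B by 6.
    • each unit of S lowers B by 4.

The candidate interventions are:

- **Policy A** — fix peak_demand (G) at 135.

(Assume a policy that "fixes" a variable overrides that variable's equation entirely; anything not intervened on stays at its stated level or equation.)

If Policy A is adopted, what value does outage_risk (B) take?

-1147

Policy A (G := 135):
  G = 135
  S = 155
  B = 283 − 6·135 − 4·155 = -1147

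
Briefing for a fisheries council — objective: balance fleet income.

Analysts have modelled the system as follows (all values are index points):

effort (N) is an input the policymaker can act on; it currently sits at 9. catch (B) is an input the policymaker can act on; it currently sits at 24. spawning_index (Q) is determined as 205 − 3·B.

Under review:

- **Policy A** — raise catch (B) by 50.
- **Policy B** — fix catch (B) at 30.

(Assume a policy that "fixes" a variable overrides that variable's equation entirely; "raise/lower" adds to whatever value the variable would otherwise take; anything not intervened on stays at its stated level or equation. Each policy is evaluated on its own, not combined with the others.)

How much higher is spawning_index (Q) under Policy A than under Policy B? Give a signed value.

Policy A (B + 50):
  B = 24 + 50 = 74
  Q = 205 − 3·74 = -17
Policy B (B := 30):
  B = 30
  Q = 205 − 3·30 = 115
Q: -17 − 115 = -132

-132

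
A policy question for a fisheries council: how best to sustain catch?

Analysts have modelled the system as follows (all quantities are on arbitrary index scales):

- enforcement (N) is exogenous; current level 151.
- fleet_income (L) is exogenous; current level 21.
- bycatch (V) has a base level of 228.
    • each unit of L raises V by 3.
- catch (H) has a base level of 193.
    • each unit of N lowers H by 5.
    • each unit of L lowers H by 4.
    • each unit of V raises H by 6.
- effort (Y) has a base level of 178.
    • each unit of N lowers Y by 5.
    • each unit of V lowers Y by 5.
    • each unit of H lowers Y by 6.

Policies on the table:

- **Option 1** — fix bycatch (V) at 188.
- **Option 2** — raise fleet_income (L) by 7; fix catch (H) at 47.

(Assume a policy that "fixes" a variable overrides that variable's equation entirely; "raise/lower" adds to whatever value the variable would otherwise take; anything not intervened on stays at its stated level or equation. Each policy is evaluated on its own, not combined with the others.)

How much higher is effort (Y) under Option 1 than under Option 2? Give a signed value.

-1990

Option 1 (V := 188):
  N = 151
  L = 21
  V = 188
  H = 193 − 5·151 − 4·21 + 6·188 = 482
  Y = 178 − 5·151 − 5·188 − 6·482 = -4409
Option 2 (L + 7, H := 47):
  N = 151
  L = 21 + 7 = 28
  V = 228 + 3·28 = 312
  H = 47
  Y = 178 − 5·151 − 5·312 − 6·47 = -2419
Y: -4409 − (-2419) = -1990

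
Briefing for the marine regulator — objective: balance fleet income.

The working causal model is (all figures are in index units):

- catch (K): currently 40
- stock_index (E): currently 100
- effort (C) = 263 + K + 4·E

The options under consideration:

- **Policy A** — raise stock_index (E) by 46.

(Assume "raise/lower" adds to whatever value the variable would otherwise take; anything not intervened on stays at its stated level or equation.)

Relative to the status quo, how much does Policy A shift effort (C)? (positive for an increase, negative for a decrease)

184

Baseline:
  K = 40
  E = 100
  C = 263 + 40 + 4·100 = 703
Policy A (E + 46):
  K = 40
  E = 100 + 46 = 146
  C = 263 + 40 + 4·146 = 887
Change in C: 887 − 703 = 184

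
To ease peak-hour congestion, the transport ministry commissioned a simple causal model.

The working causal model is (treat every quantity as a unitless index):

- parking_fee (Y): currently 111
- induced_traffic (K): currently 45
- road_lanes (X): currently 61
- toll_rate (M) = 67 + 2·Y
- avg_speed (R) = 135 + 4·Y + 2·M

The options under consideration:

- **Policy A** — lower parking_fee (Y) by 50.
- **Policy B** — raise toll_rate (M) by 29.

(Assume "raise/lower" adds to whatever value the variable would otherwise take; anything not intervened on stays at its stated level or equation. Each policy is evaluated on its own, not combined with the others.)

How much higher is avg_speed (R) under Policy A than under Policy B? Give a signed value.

-458

Policy A (Y − 50):
  Y = 111 − 50 = 61
  M = 67 + 2·61 = 189
  R = 135 + 4·61 + 2·189 = 757
Policy B (M + 29):
  Y = 111
  M = 67 + 2·111 (+29 from intervention) = 318
  R = 135 + 4·111 + 2·318 = 1215
R: 757 − 1215 = -458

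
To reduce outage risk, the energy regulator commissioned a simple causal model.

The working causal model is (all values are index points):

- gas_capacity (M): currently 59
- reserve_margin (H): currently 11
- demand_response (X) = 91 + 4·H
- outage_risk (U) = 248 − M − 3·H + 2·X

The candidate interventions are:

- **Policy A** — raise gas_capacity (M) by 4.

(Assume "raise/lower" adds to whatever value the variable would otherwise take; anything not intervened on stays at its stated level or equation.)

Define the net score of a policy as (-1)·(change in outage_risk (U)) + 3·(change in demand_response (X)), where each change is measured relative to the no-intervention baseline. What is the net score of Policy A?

4

Baseline:
  M = 59
  H = 11
  X = 91 + 4·11 = 135
  U = 248 − 59 − 3·11 + 2·135 = 426
Policy A (M + 4):
  M = 59 + 4 = 63
  H = 11
  X = 91 + 4·11 = 135
  U = 248 − 63 − 3·11 + 2·135 = 422
ΔU = 422 − 426 = -4; ΔX = 135 − 135 = 0
Score = (-1)·(-4) + 3·0 = 4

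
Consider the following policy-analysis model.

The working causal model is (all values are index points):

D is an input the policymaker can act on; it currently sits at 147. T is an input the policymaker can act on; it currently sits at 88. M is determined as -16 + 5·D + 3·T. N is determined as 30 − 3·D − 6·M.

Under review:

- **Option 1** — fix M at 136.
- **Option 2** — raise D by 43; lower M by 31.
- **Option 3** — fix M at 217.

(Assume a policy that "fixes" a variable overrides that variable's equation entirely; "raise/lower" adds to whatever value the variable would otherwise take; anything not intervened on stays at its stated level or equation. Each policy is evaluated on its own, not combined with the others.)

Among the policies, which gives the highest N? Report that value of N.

Option 1 (M := 136):
  D = 147
  T = 88
  M = 136
  N = 30 − 3·147 − 6·136 = -1227
Option 2 (D + 43, M − 31):
  D = 147 + 43 = 190
  T = 88
  M = -16 + 5·190 + 3·88 (−31 from intervention) = 1167
  N = 30 − 3·190 − 6·1167 = -7542
Option 3 (M := 217):
  D = 147
  T = 88
  M = 217
  N = 30 − 3·147 − 6·217 = -1713
Comparing — Option 1: N=-1227, Option 2: N=-7542, Option 3: N=-1713. Highest is -1227 (Option 1).

-1227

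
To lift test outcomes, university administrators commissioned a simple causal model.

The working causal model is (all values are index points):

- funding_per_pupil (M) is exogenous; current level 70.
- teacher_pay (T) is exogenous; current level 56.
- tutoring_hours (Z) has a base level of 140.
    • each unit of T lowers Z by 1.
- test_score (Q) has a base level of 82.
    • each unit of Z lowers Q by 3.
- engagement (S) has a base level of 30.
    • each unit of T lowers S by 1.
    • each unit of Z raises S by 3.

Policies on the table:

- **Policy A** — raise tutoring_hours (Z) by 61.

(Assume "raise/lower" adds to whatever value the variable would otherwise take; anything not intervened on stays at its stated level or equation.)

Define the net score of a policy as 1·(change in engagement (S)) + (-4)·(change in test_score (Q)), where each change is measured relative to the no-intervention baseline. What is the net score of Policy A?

Baseline:
  T = 56
  Z = 140 − 56 = 84
  Q = 82 − 3·84 = -170
  S = 30 − 56 + 3·84 = 226
Policy A (Z + 61):
  T = 56
  Z = 140 − 56 (+61 from intervention) = 145
  Q = 82 − 3·145 = -353
  S = 30 − 56 + 3·145 = 409
ΔS = 409 − 226 = 183; ΔQ = -353 − (-170) = -183
Score = 1·183 + (-4)·(-183) = 915

915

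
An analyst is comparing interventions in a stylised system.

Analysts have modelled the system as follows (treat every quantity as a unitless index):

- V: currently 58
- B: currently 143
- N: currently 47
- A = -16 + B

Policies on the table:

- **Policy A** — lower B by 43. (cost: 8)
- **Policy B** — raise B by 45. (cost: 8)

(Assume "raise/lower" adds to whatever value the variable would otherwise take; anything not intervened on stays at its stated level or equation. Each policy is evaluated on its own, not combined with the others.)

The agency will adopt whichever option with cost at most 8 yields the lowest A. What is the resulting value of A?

Policy A (B − 43):
  B = 143 − 43 = 100
  A = -16 + 100 = 84
Policy B (B + 45):
  B = 143 + 45 = 188
  A = -16 + 188 = 172
Comparing — Policy A: A=84, Policy B: A=172. Lowest is 84 (Policy A).

84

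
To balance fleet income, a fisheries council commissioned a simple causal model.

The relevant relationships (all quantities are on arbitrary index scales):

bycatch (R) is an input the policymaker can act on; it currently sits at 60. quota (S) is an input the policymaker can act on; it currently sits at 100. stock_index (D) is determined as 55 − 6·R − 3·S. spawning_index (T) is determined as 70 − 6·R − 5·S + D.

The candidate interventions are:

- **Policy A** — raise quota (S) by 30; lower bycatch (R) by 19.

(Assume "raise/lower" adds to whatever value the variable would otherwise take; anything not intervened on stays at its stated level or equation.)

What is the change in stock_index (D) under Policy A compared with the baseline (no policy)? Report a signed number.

24

Baseline:
  R = 60
  S = 100
  D = 55 − 6·60 − 3·100 = -605
Policy A (S + 30, R − 19):
  R = 60 − 19 = 41
  S = 100 + 30 = 130
  D = 55 − 6·41 − 3·130 = -581
Change in D: -581 − (-605) = 24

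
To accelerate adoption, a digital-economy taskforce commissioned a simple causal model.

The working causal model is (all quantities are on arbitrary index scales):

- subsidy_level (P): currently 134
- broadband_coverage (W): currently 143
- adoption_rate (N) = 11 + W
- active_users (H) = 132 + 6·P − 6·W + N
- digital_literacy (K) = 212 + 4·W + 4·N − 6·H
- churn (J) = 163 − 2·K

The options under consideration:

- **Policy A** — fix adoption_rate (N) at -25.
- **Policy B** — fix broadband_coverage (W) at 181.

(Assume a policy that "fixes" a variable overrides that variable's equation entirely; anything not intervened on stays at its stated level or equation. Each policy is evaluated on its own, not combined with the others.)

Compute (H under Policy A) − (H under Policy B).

Policy A (N := -25):
  P = 134
  W = 143
  N = -25
  H = 132 + 6·134 − 6·143 + (-25) = 53
Policy B (W := 181):
  P = 134
  W = 181
  N = 11 + 181 = 192
  H = 132 + 6·134 − 6·181 + 192 = 42
H: 53 − 42 = 11

11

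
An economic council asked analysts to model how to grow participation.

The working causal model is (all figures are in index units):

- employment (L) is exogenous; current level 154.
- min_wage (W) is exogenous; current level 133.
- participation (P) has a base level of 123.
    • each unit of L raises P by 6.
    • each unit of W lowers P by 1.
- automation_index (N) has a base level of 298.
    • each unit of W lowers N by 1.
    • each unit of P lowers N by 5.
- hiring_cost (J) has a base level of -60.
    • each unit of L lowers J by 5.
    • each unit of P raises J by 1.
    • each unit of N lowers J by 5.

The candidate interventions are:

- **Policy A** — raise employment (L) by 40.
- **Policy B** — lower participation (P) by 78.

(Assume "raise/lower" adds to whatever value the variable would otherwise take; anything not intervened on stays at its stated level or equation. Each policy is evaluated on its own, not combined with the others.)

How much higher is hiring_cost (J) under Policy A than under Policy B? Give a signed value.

8068

Policy A (L + 40):
  L = 154 + 40 = 194
  W = 133
  P = 123 + 6·194 − 133 = 1154
  N = 298 − 133 − 5·1154 = -5605
  J = -60 − 5·194 + 1154 − 5·(-5605) = 28149
Policy B (P − 78):
  L = 154
  W = 133
  P = 123 + 6·154 − 133 (−78 from intervention) = 836
  N = 298 − 133 − 5·836 = -4015
  J = -60 − 5·154 + 836 − 5·(-4015) = 20081
J: 28149 − 20081 = 8068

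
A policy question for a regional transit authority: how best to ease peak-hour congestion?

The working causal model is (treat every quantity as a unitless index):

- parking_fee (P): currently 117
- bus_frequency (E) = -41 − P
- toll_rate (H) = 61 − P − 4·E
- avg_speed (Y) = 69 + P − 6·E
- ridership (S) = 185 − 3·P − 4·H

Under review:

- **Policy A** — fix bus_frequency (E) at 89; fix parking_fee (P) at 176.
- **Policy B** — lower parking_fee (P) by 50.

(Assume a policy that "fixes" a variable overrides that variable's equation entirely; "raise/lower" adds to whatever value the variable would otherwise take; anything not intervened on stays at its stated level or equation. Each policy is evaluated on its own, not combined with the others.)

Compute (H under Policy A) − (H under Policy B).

Policy A (E := 89, P := 176):
  P = 176
  E = 89
  H = 61 − 176 − 4·89 = -471
Policy B (P − 50):
  P = 117 − 50 = 67
  E = -41 − 67 = -108
  H = 61 − 67 − 4·(-108) = 426
H: -471 − 426 = -897

-897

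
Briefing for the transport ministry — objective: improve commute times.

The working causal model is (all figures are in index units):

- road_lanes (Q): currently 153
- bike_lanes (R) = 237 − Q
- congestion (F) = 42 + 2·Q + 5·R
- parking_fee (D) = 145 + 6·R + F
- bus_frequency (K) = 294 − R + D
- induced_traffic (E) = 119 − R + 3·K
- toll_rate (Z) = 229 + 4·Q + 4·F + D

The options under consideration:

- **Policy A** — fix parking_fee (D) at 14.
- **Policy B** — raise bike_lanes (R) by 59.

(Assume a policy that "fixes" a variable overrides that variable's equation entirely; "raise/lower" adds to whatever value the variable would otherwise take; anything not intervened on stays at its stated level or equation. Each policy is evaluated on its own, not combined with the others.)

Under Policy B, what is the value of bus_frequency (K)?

Policy B (R + 59):
  Q = 153
  R = 237 − 153 (+59 from intervention) = 143
  F = 42 + 2·153 + 5·143 = 1063
  D = 145 + 6·143 + 1063 = 2066
  K = 294 − 143 + 2066 = 2217

2217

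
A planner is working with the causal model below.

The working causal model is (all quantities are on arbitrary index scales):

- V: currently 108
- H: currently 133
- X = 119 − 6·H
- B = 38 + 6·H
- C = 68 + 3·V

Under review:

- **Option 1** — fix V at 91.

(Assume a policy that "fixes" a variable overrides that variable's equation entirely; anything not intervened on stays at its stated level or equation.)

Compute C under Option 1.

Option 1 (V := 91):
  V = 91
  C = 68 + 3·91 = 341

341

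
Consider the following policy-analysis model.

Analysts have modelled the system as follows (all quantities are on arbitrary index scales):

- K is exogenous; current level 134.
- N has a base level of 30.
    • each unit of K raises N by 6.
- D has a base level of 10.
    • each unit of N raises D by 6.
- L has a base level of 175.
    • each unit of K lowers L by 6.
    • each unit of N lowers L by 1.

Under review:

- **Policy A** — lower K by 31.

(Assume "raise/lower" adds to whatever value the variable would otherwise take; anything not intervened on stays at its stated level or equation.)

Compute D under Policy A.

Policy A (K − 31):
  K = 134 − 31 = 103
  N = 30 + 6·103 = 648
  D = 10 + 6·648 = 3898

3898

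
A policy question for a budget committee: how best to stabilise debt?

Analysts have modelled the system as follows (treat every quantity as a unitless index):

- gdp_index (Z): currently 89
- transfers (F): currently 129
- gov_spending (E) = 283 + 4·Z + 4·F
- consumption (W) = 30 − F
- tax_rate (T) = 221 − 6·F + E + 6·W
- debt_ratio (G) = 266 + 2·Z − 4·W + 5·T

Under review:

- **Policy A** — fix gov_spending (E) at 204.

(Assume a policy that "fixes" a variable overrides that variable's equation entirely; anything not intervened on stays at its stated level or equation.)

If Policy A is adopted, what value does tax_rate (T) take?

-943

Policy A (E := 204):
  Z = 89
  F = 129
  E = 204
  W = 30 − 129 = -99
  T = 221 − 6·129 + 204 + 6·(-99) = -943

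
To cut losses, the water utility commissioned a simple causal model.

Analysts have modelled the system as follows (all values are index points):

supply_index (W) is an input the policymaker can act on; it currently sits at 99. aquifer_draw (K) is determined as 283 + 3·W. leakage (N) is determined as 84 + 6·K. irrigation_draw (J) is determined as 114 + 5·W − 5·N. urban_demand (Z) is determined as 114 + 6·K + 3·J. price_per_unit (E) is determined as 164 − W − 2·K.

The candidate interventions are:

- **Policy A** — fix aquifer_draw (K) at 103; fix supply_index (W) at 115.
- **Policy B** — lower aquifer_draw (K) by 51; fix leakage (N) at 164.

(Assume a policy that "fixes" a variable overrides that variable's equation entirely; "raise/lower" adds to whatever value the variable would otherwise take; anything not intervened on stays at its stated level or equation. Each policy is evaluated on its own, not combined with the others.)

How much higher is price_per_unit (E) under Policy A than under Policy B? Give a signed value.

836

Policy A (K := 103, W := 115):
  W = 115
  K = 103
  E = 164 − 115 − 2·103 = -157
Policy B (K − 51, N := 164):
  W = 99
  K = 283 + 3·99 (−51 from intervention) = 529
  E = 164 − 99 − 2·529 = -993
E: -157 − (-993) = 836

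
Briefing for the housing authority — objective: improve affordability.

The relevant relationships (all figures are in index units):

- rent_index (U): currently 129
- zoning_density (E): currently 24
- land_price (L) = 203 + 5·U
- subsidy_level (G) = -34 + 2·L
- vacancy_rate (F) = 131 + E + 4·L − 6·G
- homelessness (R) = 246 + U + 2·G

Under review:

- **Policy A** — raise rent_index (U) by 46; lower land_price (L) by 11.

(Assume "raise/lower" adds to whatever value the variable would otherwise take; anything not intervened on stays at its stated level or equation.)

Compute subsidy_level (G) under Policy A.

Policy A (U + 46, L − 11):
  U = 129 + 46 = 175
  L = 203 + 5·175 (−11 from intervention) = 1067
  G = -34 + 2·1067 = 2100

2100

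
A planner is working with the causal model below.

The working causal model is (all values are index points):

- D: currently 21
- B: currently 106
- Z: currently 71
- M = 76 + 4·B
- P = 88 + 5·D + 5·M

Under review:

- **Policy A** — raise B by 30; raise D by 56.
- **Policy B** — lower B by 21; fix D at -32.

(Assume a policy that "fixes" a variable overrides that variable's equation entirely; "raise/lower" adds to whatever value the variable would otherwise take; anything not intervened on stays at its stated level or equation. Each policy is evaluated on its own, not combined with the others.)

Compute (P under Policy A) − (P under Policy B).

Policy A (B + 30, D + 56):
  D = 21 + 56 = 77
  B = 106 + 30 = 136
  M = 76 + 4·136 = 620
  P = 88 + 5·77 + 5·620 = 3573
Policy B (B − 21, D := -32):
  D = -32
  B = 106 − 21 = 85
  M = 76 + 4·85 = 416
  P = 88 + 5·(-32) + 5·416 = 2008
P: 3573 − 2008 = 1565

1565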